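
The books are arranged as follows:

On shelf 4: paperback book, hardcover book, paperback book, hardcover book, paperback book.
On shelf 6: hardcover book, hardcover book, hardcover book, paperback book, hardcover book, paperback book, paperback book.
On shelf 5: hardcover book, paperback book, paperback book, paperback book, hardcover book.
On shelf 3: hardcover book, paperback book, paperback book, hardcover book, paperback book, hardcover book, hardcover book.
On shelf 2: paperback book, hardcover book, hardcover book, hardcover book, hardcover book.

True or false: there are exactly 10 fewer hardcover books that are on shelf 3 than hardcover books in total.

False

|hardcover books on shelf 3| = 4.
|hardcover books| = 16.
The claim requires 16 − 4 (= 12) to equal 10, which does not hold.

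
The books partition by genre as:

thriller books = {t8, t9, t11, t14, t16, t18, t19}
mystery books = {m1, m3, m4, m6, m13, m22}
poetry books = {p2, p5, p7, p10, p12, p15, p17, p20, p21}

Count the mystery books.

6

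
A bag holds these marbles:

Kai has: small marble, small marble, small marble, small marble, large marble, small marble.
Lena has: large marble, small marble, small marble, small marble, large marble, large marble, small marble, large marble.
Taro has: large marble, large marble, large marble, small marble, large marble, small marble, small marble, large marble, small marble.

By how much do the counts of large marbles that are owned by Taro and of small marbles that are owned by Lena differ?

1

large marbles owned by Taro: 5. small marbles owned by Lena: 4.
|5 − 4| = 5 − 4 = 1.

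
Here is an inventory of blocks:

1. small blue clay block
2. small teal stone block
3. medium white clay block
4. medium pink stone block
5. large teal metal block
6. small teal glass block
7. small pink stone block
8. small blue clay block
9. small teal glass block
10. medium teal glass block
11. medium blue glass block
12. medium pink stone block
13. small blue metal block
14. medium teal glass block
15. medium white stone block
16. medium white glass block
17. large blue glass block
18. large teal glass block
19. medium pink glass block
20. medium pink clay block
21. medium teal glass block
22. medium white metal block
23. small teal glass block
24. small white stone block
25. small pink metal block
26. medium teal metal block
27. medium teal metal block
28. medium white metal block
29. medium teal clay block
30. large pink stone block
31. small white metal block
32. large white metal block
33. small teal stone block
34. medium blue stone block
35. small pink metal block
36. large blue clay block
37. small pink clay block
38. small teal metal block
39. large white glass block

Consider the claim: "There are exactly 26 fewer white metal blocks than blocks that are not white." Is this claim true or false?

There are 4 white metal blocks.
There are 30 blocks that are not white.
The claim requires 30 − 4 (= 26) to equal 26, which holds.

True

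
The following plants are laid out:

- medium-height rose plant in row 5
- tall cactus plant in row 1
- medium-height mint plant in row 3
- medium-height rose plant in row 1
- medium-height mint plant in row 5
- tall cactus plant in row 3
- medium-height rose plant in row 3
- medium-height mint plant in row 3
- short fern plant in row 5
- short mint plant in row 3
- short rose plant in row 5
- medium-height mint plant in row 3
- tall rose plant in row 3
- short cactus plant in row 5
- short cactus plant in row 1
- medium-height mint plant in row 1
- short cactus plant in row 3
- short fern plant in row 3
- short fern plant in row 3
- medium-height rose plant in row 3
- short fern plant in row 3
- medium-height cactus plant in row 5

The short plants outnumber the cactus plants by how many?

short plants: 9.
cactus plants: 6.
9 − 6 = 3.

3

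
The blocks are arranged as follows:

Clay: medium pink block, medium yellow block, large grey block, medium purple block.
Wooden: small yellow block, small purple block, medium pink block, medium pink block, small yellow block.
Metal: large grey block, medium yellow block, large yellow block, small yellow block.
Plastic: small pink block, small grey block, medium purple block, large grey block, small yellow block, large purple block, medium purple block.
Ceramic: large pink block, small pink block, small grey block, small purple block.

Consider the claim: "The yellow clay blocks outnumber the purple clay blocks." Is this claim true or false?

False

There is 1 yellow clay block.
There is 1 purple clay block.
The claim requires 1 > 1, which does not hold.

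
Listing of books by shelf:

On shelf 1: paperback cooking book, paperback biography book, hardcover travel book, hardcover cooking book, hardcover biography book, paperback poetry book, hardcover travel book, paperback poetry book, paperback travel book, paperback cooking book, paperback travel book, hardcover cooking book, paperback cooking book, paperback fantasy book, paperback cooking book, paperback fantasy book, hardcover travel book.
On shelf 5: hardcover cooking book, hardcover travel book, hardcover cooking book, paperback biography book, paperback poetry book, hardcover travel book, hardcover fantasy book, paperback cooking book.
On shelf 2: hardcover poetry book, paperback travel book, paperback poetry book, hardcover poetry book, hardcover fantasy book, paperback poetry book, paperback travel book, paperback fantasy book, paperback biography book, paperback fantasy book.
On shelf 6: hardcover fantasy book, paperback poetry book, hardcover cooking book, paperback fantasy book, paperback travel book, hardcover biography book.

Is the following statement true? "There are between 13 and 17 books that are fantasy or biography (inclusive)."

There are 13 books that are fantasy or biography.
The claim requires 13 ≤ 13 ≤ 17, which holds.

True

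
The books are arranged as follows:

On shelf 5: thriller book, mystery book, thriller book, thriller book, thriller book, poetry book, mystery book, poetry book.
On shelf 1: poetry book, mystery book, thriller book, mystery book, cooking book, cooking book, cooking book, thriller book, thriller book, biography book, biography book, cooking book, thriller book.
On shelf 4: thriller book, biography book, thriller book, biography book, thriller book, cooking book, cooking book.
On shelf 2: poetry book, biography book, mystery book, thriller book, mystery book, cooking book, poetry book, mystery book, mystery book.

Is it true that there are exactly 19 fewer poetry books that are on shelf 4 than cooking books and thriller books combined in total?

True

|poetry books on shelf 4| = 0.
cooking books: 7; thriller books: 12; combined: 7 + 12 = 19.
The claim requires 19 − 0 (= 19) to equal 19, which holds.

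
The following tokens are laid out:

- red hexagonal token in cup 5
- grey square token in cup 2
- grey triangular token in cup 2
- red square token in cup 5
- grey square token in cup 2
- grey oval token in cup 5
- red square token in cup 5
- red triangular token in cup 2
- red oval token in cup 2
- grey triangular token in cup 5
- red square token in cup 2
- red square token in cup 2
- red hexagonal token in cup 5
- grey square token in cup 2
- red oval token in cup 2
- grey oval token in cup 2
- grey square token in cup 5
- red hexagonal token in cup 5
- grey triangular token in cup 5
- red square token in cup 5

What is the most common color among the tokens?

red

Counts by color: red 11, grey 9.
The maximum is 11, held uniquely by red.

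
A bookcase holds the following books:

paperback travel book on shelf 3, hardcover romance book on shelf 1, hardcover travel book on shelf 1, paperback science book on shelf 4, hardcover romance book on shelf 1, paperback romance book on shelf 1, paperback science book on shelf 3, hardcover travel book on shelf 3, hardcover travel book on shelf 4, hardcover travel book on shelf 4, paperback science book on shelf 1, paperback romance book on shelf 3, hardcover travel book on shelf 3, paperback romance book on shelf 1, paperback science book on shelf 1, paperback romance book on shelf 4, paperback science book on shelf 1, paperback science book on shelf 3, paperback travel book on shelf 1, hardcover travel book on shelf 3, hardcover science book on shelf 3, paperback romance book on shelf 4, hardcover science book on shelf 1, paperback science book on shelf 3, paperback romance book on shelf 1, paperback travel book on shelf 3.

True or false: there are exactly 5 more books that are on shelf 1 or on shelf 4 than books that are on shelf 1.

True

There are 16 books on shelf 1 or on shelf 4.
There are 11 books on shelf 1.
The claim requires 16 − 11 (= 5) to equal 5, which holds.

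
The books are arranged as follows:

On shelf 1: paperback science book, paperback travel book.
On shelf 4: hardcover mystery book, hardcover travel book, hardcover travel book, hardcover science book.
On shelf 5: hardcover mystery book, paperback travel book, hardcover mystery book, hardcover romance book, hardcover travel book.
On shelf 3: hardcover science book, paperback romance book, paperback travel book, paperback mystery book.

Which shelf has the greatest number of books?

Counts by shelf: shelf 5→5, shelf 3→4, shelf 4→4, shelf 1→2.
The maximum is 5, held uniquely by shelf 5.

shelf 5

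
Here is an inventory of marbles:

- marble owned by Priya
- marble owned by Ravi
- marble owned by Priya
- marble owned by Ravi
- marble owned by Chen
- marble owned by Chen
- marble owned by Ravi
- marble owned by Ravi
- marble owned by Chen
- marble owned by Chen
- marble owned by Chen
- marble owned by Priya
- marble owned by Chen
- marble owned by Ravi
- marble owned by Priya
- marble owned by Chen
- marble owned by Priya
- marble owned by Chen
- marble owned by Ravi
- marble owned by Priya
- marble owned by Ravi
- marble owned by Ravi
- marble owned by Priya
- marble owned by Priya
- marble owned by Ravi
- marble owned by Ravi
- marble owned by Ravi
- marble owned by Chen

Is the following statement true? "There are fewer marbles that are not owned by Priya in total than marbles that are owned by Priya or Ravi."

Count of marbles that are not owned by Priya: 20.
Count of marbles owned by Priya or Ravi: 19.
The claim requires 20 < 19, which does not hold.

False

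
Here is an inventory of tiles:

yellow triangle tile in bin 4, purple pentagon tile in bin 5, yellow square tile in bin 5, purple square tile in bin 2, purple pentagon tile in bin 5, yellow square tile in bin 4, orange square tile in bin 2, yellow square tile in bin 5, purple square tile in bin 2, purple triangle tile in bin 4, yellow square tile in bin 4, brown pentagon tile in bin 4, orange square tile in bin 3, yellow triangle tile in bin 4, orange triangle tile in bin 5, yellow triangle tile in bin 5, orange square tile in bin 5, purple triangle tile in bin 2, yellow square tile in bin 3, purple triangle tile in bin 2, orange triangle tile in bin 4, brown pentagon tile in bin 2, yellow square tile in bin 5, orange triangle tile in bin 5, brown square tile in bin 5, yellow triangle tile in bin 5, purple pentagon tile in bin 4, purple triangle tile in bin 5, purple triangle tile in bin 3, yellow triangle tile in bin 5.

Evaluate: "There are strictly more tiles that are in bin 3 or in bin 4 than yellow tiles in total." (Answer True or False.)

False

There are 11 tiles in bin 3 or in bin 4.
There are 11 yellow tiles.
The claim requires 11 > 11, which does not hold.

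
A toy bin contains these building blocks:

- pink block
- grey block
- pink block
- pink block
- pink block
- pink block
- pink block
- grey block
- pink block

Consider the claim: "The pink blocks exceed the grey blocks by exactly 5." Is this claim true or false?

True

|pink blocks| = 7.
|grey blocks| = 2.
The claim requires 7 − 2 (= 5) to equal 5, which holds.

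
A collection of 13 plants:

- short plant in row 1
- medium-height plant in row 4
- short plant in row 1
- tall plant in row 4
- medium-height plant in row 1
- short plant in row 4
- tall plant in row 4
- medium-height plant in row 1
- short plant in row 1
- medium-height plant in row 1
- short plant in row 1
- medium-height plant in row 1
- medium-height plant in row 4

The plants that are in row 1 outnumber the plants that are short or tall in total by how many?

1

plants in row 1: 8.
plants that are short or tall: 7.
8 − 7 = 1.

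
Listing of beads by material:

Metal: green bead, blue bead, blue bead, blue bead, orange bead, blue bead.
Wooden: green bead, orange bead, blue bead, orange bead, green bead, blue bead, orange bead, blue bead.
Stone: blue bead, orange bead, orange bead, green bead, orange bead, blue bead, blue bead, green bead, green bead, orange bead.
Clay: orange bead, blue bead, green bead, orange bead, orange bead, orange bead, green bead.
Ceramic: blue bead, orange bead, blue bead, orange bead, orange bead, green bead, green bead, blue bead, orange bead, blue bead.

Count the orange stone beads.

4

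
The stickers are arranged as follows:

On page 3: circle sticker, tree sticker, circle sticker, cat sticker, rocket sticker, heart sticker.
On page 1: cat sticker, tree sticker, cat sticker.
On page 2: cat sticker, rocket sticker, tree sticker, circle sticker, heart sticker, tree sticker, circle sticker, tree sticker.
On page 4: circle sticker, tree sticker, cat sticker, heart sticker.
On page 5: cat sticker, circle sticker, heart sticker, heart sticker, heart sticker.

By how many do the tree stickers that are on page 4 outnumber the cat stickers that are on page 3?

tree stickers on page 4: 1.
cat stickers on page 3: 1.
1 − 1 = 0.

0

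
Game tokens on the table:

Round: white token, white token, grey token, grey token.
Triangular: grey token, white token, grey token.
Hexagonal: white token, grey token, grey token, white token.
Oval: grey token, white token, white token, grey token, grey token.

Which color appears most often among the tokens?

grey

Counts by color: grey 9, white 7.
The maximum is 9, held uniquely by grey.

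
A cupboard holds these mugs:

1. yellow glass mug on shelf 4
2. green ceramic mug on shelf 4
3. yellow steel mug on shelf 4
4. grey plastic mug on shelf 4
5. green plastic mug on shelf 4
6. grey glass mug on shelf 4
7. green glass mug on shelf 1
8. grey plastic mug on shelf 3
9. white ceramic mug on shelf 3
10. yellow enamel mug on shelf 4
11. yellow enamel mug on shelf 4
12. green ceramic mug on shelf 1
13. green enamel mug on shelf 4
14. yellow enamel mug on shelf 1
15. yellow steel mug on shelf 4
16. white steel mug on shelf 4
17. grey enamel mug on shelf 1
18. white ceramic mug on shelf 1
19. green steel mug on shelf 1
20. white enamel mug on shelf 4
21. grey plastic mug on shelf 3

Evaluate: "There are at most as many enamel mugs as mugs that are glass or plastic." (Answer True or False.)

|enamel mugs| = 6.
|mugs that are glass or plastic| = 7.
The claim requires 6 ≤ 7, which holds.

True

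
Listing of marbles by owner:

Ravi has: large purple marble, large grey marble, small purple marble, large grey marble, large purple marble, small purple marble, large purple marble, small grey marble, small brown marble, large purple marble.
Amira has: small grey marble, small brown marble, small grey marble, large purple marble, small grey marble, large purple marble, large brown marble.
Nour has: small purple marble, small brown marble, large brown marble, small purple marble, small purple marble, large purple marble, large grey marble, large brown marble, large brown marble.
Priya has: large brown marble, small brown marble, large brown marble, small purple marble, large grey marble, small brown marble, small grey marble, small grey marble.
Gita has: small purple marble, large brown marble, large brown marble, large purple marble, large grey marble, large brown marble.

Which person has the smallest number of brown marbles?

Ravi

Counts by owner (restricted to brown marbles): Nour→4, Priya→4, Gita→3, Amira→2, Ravi→1.
The minimum is 1, held uniquely by Ravi.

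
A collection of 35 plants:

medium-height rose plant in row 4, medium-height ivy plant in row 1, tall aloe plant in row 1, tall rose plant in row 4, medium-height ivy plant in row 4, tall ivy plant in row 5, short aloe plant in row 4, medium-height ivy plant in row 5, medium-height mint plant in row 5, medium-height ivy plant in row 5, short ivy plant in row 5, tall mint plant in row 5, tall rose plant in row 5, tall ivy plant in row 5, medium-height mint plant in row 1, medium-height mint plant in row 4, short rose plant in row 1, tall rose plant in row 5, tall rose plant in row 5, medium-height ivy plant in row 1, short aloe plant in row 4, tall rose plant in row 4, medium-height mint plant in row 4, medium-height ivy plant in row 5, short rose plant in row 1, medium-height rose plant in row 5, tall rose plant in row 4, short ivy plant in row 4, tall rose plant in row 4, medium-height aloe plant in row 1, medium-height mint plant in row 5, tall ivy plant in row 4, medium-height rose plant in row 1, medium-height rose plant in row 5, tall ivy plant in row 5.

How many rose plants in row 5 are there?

5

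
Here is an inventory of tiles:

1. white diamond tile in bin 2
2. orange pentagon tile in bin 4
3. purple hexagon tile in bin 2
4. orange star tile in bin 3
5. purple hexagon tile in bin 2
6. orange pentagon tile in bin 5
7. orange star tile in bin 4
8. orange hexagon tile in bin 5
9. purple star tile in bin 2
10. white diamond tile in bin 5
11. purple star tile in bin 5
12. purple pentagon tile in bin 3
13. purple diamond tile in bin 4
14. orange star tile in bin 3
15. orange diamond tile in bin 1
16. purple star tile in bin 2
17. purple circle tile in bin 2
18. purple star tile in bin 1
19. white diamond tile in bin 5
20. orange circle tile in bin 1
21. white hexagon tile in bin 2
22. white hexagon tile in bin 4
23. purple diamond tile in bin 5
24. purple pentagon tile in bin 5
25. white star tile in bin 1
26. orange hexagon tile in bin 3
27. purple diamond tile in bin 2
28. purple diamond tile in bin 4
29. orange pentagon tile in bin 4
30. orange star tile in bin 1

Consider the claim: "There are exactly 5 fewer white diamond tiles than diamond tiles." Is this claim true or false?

There are 3 white diamond tiles.
There are 8 diamond tiles.
The claim requires 8 − 3 (= 5) to equal 5, which holds.

True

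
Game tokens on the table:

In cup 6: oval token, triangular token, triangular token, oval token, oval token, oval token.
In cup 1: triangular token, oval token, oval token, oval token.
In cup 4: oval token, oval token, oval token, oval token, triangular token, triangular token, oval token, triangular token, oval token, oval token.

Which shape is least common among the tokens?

Counts by shape: oval 14, triangular 6.
The minimum is 6, held uniquely by triangular.

triangular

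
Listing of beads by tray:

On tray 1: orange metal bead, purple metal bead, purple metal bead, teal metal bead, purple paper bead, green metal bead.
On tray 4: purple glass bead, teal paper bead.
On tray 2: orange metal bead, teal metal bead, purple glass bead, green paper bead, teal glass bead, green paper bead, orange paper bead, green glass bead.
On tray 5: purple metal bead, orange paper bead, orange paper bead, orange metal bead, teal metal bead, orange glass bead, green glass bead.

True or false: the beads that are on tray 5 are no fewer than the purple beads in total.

beads on tray 5: 7.
purple beads: 6.
The claim requires 7 ≥ 6, which holds.

True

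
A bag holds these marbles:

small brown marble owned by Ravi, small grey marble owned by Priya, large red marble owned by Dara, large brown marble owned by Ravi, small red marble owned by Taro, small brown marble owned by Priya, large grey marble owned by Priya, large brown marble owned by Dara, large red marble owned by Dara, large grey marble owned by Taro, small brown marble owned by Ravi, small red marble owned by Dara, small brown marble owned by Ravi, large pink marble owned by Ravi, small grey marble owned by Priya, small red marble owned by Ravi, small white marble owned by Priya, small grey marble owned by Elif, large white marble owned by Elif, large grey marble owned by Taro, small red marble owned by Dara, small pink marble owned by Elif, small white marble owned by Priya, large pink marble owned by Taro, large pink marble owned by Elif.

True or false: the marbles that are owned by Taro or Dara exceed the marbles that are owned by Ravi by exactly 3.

|marbles owned by Taro or Dara| = 9.
|marbles owned by Ravi| = 6.
The claim requires 9 − 6 (= 3) to equal 3, which holds.

True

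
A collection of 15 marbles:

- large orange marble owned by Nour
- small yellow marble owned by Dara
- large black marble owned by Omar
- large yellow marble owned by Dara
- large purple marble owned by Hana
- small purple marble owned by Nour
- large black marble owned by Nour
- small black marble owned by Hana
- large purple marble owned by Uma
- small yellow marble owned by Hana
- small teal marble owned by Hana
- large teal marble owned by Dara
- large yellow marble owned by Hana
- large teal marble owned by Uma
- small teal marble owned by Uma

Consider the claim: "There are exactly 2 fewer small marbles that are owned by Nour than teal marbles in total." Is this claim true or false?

Count of small marbles owned by Nour: 1.
There are 4 teal marbles.
The claim requires 4 − 1 (= 3) to equal 2, which does not hold.

False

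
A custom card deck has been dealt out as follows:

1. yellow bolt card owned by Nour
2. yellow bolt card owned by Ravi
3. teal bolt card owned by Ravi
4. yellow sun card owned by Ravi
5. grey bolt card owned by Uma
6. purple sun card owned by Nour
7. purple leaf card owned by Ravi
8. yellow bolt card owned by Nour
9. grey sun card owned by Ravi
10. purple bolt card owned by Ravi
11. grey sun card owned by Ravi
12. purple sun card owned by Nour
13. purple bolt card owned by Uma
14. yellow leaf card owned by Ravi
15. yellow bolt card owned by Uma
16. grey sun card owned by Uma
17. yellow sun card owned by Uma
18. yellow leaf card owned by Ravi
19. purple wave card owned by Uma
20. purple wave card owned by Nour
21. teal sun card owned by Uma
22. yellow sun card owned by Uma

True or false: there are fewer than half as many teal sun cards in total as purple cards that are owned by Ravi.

False

teal sun cards: 1.
purple cards owned by Ravi: 2.
The claim requires 2 × 1 = 2 < 2, which does not hold.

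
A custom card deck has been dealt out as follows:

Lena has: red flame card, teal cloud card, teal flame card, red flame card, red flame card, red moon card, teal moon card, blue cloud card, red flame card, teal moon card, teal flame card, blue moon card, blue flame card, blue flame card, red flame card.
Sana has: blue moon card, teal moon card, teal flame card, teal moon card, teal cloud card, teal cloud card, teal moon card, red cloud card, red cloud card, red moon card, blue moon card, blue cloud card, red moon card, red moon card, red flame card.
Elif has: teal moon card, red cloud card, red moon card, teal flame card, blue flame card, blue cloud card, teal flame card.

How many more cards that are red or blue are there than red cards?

9

cards that are red or blue: 23.
red cards: 14.
23 − 14 = 9.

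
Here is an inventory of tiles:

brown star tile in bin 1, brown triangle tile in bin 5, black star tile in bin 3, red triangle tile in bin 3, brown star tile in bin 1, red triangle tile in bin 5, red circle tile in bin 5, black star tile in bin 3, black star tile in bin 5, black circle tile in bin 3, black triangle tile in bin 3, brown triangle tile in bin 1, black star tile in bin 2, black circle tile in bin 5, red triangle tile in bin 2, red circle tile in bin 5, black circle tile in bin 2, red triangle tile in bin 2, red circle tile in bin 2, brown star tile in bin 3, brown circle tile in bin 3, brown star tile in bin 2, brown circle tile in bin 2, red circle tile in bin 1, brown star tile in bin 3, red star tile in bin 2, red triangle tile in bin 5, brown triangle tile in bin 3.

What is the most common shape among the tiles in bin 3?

star

Counts by shape (restricted to tiles in bin 3): star 4, triangle 3, circle 2.
The maximum is 4, held uniquely by star.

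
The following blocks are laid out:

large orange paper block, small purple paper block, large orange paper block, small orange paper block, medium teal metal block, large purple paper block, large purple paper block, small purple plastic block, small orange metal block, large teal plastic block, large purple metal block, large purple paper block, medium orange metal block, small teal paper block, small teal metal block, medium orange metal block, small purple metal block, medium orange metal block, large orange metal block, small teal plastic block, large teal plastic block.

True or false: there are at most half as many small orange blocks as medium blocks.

True

small orange blocks: 2.
medium blocks: 4.
The claim requires 2 × 2 = 4 ≤ 4, which holds.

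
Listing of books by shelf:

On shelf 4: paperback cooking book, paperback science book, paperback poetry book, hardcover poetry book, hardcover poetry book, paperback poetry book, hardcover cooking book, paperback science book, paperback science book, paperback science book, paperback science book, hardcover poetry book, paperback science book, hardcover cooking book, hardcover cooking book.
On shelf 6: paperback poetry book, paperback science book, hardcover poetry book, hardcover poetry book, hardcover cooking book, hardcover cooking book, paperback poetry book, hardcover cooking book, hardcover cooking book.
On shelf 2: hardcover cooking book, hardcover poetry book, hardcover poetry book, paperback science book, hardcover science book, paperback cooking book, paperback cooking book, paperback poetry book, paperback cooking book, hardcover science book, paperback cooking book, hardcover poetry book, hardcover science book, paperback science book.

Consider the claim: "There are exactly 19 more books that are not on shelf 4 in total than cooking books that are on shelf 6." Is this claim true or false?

|books that are not on shelf 4| = 23.
|cooking books on shelf 6| = 4.
The claim requires 23 − 4 (= 19) to equal 19, which holds.

True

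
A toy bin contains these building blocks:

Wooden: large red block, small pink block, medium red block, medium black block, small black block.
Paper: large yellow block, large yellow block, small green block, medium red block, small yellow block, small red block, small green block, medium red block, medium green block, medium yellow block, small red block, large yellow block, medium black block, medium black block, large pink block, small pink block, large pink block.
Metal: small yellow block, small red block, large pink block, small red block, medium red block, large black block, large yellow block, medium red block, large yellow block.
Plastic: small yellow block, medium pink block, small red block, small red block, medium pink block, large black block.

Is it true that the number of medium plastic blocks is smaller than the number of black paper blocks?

|medium plastic blocks| = 2.
|black paper blocks| = 2.
The claim requires 2 < 2, which does not hold.

False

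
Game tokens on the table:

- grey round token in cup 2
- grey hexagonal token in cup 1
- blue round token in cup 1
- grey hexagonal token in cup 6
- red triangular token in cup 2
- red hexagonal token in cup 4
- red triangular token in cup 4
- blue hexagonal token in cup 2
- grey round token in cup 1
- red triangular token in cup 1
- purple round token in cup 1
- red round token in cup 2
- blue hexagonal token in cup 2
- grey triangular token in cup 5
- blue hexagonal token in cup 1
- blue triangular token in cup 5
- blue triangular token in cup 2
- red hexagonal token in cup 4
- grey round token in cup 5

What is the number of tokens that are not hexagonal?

12

Total tokens: 19; with the excluded value: 7; remaining 19 − 7 = 12.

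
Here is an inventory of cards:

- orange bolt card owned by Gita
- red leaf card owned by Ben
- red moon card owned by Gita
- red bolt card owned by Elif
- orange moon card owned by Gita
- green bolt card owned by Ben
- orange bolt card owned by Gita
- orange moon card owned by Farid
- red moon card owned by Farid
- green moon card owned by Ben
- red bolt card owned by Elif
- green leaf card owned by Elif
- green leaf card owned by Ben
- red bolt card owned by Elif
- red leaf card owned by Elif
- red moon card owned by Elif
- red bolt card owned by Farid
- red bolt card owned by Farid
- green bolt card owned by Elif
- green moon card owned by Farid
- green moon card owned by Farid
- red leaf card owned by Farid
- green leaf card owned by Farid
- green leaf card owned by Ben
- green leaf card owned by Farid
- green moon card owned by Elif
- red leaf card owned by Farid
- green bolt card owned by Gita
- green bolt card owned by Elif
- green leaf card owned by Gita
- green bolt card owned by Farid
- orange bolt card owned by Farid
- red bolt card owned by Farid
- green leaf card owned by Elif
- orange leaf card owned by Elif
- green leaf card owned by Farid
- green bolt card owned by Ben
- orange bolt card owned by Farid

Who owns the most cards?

Farid

Counts by player: Farid→15, Elif→11, Ben→6, Gita→6.
The maximum is 15, held uniquely by Farid.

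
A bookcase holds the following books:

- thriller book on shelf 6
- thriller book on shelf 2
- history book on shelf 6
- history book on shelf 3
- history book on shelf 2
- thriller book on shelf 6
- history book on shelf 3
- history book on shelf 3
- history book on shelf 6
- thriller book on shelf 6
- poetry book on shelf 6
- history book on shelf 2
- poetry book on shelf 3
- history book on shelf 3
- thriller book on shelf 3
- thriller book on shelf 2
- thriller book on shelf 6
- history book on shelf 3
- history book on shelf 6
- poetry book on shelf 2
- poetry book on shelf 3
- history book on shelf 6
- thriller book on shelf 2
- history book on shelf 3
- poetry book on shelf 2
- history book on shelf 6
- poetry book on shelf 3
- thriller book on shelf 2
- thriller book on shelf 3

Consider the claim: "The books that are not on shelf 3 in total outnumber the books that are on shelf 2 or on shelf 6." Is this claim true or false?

False

books that are not on shelf 3: 18.
books on shelf 2 or on shelf 6: 18.
The claim requires 18 > 18, which does not hold.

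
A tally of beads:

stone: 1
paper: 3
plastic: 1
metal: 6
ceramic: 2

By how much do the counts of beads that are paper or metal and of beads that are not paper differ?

beads that are paper or metal: 9. beads that are not paper: 10.
|9 − 10| = 10 − 9 = 1.

1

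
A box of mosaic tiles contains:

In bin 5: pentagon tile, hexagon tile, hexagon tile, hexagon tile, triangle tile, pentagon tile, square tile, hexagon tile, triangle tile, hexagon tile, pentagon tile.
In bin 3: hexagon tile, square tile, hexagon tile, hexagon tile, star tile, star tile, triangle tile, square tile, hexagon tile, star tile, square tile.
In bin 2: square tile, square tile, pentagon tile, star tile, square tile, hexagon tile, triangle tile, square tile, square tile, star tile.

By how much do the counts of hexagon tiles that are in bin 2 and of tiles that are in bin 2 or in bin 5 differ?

20

hexagon tiles in bin 2: 1. tiles in bin 2 or in bin 5: 21.
|1 − 21| = 21 − 1 = 20.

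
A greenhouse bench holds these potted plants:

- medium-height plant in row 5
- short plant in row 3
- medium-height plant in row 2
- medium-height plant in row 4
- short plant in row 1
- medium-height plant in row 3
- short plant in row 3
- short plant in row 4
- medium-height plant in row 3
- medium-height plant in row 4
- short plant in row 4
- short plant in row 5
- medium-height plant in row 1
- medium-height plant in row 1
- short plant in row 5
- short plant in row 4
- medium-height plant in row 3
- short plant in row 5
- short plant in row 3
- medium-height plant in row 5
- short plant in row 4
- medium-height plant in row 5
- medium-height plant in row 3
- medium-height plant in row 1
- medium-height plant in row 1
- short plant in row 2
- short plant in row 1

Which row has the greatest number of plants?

row 3

Counts by row: row 3→7, row 5→6, row 4→6, row 1→6, row 2→2.
The maximum is 7, held uniquely by row 3.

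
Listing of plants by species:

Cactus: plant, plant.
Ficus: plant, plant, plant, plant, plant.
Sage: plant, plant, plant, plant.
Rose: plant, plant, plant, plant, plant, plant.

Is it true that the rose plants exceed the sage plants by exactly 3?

False

rose plants: 6.
sage plants: 4.
The claim requires 6 − 4 (= 2) to equal 3, which does not hold.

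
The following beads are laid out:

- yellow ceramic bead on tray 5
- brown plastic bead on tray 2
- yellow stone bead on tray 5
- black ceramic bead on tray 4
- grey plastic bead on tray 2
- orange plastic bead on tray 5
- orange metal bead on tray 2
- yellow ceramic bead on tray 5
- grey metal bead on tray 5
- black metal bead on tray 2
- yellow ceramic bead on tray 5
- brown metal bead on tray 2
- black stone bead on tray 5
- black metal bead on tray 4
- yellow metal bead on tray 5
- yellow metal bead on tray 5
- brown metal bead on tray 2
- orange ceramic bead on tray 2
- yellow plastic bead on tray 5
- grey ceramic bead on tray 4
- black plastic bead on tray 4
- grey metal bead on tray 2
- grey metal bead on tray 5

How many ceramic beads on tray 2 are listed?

1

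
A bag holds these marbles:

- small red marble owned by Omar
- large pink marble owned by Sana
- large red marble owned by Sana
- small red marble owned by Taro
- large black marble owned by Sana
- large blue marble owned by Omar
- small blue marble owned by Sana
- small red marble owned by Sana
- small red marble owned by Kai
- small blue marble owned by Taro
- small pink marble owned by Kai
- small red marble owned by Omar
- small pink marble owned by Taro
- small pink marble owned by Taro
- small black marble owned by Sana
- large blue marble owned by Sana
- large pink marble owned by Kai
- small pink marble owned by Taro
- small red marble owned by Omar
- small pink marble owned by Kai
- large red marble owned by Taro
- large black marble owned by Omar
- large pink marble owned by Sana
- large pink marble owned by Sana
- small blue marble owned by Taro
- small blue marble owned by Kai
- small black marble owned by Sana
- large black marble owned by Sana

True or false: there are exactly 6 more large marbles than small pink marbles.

large marbles: 11.
small pink marbles: 5.
The claim requires 11 − 5 (= 6) to equal 6, which holds.

True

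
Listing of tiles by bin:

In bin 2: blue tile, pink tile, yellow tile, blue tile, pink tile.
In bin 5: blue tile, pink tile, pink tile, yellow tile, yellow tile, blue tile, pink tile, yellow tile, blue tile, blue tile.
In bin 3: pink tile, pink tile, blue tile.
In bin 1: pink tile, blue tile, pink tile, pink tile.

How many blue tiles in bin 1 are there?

1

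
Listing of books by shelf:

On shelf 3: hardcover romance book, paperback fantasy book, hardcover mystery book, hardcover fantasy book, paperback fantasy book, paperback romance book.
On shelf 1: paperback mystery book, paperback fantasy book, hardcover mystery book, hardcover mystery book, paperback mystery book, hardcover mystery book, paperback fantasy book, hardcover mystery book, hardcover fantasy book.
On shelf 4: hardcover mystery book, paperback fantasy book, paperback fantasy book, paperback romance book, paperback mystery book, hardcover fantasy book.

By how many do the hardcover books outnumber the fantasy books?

hardcover books: 10.
fantasy books: 9.
10 − 9 = 1.

1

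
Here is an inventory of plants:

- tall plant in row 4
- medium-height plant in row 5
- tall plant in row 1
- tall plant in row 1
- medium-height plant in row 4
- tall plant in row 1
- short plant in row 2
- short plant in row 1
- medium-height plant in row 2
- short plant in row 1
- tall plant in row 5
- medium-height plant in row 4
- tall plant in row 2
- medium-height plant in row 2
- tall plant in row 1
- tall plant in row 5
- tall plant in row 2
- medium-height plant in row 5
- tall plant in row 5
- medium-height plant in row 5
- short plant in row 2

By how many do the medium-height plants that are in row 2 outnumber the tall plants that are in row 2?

0

medium-height plants in row 2: 2.
tall plants in row 2: 2.
2 − 2 = 0.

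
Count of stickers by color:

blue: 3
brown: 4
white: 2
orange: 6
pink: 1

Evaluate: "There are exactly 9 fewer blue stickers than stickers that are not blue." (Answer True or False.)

False

|blue stickers| = 3.
|stickers that are not blue| = 13.
The claim requires 13 − 3 (= 10) to equal 9, which does not hold.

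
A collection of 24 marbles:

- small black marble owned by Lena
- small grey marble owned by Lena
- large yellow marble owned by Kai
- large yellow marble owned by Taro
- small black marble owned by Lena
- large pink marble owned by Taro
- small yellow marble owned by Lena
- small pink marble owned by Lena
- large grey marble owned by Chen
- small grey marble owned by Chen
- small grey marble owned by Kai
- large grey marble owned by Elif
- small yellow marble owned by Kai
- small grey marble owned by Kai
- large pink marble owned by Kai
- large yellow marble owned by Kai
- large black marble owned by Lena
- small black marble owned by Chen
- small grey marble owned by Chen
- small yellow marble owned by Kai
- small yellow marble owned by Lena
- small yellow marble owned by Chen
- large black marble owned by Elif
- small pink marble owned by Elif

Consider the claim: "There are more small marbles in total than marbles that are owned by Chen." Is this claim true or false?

|small marbles| = 15.
|marbles owned by Chen| = 5.
The claim requires 15 > 5, which holds.

True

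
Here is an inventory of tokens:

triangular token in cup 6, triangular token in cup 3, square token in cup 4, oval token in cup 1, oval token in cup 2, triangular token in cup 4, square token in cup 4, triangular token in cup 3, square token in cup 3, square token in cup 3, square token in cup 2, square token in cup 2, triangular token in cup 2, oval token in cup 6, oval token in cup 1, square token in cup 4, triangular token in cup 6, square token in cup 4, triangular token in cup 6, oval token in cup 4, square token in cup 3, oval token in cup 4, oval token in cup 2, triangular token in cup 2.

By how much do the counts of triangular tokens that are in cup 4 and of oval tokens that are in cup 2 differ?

1

triangular tokens in cup 4: 1. oval tokens in cup 2: 2.
|1 − 2| = 2 − 1 = 1.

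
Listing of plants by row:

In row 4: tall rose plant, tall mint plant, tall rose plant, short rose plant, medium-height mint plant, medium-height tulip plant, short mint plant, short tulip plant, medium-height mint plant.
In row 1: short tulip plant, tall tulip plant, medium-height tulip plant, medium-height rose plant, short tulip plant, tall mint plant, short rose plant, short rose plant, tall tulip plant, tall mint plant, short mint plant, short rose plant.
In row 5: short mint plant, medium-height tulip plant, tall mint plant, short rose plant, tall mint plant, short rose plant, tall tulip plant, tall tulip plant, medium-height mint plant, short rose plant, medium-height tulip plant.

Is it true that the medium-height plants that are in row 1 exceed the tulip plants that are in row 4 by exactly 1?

False

medium-height plants in row 1: 2.
tulip plants in row 4: 2.
The claim requires 2 − 2 (= 0) to equal 1, which does not hold.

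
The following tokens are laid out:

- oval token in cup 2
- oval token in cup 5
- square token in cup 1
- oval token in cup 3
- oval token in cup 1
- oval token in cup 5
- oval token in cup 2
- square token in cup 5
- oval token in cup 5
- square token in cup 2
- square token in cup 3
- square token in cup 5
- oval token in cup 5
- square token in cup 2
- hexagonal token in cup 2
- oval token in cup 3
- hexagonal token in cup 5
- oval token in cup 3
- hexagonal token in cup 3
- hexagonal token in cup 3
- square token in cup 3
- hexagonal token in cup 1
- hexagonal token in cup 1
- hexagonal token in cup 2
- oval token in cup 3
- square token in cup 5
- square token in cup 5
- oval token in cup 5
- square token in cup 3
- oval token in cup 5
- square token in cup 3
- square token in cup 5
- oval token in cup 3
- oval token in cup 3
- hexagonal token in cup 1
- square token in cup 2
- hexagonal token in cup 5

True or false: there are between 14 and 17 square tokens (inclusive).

False

There are 13 square tokens.
The claim requires 14 ≤ 13 ≤ 17, which does not hold.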